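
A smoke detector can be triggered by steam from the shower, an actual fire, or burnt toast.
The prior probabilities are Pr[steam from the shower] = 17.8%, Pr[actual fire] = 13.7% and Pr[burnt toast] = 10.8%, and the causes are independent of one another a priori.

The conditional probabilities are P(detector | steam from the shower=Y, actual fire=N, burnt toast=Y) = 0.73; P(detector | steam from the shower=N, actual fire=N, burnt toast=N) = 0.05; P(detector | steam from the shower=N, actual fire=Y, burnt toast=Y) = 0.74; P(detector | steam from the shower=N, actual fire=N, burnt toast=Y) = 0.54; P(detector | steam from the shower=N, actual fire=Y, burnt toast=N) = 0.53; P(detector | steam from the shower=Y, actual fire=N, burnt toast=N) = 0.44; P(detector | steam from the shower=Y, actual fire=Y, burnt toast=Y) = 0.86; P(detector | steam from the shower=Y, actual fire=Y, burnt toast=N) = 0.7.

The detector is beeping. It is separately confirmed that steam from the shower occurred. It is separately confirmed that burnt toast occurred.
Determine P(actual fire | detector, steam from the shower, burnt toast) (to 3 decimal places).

P(actual fire | detector, steam from the shower, burnt toast) ≈ 0.158

P(detector | steam from the shower, burnt toast) = 0.73*0.863 + 0.86*0.137 = 0.629990 + 0.117820 = 0.747810
Of this, 0.117820 comes from 0.86*0.137 (the actual fire=true cases).
Hence the posterior is 0.117820/0.747810 ≈ 0.158.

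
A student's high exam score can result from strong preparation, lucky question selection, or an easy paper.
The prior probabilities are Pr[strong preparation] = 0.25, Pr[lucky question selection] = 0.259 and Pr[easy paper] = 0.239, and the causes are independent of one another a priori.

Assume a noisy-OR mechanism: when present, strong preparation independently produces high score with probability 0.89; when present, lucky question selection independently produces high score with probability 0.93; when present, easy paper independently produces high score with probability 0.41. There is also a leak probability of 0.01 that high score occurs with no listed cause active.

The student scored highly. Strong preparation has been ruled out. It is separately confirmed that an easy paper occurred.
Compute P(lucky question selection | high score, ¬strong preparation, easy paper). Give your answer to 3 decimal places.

Under noisy-OR, P(high score | causes) = 1 − (1−0.01)·∏(1−qᵢ) over the active causes.
For the numerator, keep only lucky question selection=true terms: 0.959113·0.259 = 0.248410
Normalizer over all consistent configurations: 0.4159·0.741 + 0.959113·0.259 = 0.556592
Posterior = 0.248410 / 0.556592 ≈ 0.446

P(lucky question selection | high score, ¬strong preparation, easy paper) ≈ 0.446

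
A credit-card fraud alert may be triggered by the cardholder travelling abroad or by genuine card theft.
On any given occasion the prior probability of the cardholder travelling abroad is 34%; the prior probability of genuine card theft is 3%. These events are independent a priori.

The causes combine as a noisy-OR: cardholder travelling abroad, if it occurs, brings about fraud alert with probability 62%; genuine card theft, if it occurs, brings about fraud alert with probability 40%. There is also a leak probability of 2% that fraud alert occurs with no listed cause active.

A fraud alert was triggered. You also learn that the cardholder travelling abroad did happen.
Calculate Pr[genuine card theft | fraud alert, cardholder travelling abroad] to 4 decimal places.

Under noisy-OR, P(fraud alert | causes) = 1 − (1−0.02)·∏(1−qᵢ) over the active causes.
P(fraud alert | cardholder travelling abroad) = 0.6276·0.97 + 0.77656·0.03 = 0.608772 + 0.023297 = 0.632069
Of this, 0.023297 comes from 0.77656·0.03 (the genuine card theft=true cases).
So P(genuine card theft | fraud alert, cardholder travelling abroad) = 0.023297/0.632069 ≈ 0.0369.

Pr[genuine card theft | fraud alert, cardholder travelling abroad] ≈ 0.0369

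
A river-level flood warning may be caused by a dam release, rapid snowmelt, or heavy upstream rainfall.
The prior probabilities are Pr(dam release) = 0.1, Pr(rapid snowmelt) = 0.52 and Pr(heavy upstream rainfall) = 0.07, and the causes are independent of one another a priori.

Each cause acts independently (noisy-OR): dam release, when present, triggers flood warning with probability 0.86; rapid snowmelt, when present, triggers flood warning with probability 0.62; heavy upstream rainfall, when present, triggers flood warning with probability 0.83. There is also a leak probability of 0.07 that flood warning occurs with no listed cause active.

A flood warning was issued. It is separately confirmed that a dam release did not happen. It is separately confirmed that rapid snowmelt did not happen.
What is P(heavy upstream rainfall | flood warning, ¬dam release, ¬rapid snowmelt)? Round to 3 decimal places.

P(heavy upstream rainfall | flood warning, ¬dam release, ¬rapid snowmelt) ≈ 0.475

Under noisy-OR, P(flood warning | causes) = 1 − (1−0.07)·∏(1−qᵢ) over the active causes.
Weight on heavy upstream rainfall=true, given the evidence: 0.8419·0.07 = 0.058933
The normalizing constant is 0.07·0.93 + 0.8419·0.07 = 0.124033
Posterior = 0.058933 / 0.124033 ≈ 0.475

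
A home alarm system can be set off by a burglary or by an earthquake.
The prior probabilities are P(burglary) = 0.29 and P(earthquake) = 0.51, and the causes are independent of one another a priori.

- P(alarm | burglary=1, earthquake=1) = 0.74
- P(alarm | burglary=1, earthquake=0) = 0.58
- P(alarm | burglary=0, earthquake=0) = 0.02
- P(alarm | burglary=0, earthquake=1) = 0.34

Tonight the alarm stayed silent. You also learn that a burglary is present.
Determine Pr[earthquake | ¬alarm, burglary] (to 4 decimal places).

P(¬alarm | burglary) = 0.42·0.49 + 0.26·0.51 = 0.205800 + 0.132600 = 0.338400
Of this, 0.132600 comes from 0.26·0.51 (the earthquake=true cases).
Hence the posterior is 0.132600/0.338400 ≈ 0.3918.

Pr[earthquake | ¬alarm, burglary] ≈ 0.3918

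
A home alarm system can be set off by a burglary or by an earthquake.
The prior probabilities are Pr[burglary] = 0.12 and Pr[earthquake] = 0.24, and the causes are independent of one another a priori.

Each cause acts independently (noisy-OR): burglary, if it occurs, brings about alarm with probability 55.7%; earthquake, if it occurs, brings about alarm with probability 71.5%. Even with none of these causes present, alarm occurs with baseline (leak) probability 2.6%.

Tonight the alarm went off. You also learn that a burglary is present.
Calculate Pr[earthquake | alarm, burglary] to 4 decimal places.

Pr[earthquake | alarm, burglary] ≈ 0.3276

Under noisy-OR, P(alarm | causes) = 1 − (1−0.026)·∏(1−qᵢ) over the active causes.
Numerator (weight on configurations with earthquake): 0.877028·0.24 = 0.210487
Denominator P(alarm | burglary): 0.568518·0.76 + 0.877028·0.24 = 0.642561
P(earthquake | alarm, burglary) = 0.210487/0.642561 ≈ 0.3276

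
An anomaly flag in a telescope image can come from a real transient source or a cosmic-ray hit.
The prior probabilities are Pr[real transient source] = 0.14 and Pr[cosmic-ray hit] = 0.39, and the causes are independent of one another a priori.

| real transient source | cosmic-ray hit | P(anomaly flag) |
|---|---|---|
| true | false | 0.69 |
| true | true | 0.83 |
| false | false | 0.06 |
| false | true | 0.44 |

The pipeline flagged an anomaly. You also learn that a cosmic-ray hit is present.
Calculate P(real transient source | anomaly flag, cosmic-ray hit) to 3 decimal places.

P(real transient source | anomaly flag, cosmic-ray hit) ≈ 0.235

Sum P(anomaly flag|·) weighted by the priors over both values of real transient source:
  P(anomaly flag | cosmic-ray hit) = 0.44×0.86 + 0.83×0.14
        = 0.378400 + 0.116200 = 0.494600
The terms with real transient source present sum to 0.116200, so
  P(real transient source | anomaly flag, cosmic-ray hit) = 0.116200 / 0.494600 ≈ 0.235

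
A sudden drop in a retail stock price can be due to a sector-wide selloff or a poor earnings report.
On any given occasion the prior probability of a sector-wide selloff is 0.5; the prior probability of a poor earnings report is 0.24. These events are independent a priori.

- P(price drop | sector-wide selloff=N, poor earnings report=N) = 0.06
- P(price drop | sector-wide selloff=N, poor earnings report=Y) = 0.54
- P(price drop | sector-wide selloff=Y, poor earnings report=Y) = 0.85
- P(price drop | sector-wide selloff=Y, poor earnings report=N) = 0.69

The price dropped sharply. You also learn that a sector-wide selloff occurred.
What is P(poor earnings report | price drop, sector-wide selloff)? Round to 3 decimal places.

P(price drop | sector-wide selloff) = 0.69*0.76 + 0.85*0.24 = 0.524400 + 0.204000 = 0.728400
The poor earnings report-present share is 0.85*0.24 = 0.204000.
Hence the posterior is 0.204000/0.728400 ≈ 0.280.

P(poor earnings report | price drop, sector-wide selloff) ≈ 0.280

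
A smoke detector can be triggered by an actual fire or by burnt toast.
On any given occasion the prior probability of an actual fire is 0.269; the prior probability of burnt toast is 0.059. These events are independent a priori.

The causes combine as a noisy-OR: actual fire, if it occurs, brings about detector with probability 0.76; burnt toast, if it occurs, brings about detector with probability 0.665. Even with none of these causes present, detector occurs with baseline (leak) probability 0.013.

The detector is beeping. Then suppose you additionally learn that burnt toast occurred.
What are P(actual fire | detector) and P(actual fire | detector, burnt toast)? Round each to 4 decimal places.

P(actual fire | detector) ≈ 0.8460; P(actual fire | detector, burnt toast) ≈ 0.3361

Under noisy-OR, P(detector | causes) = 1 − (1−0.013)·∏(1−qᵢ) over the active causes.
P(detector) = 0.013*0.731*0.941 + 0.669355*0.731*0.059 + 0.76312*0.269*0.941 + 0.920645*0.269*0.059 = 0.008942 + 0.028869 + 0.193168 + 0.014612 = 0.245591
Restricting to configurations with actual fire present: 0.193168 + 0.014612 = 0.207780.
Hence the posterior is 0.207780/0.245591 ≈ 0.8460.

Now condition on the additional information:
Weight on actual fire=true, given the evidence: 0.920645×0.269 = 0.247654
Normalizer over all consistent configurations: 0.669355×0.731 + 0.920645×0.269 = 0.736953
Posterior = 0.247654 / 0.736953 ≈ 0.3361
This is intercausal reasoning (explaining away): once burnt toast accounts for the detector, actual fire becomes less likely.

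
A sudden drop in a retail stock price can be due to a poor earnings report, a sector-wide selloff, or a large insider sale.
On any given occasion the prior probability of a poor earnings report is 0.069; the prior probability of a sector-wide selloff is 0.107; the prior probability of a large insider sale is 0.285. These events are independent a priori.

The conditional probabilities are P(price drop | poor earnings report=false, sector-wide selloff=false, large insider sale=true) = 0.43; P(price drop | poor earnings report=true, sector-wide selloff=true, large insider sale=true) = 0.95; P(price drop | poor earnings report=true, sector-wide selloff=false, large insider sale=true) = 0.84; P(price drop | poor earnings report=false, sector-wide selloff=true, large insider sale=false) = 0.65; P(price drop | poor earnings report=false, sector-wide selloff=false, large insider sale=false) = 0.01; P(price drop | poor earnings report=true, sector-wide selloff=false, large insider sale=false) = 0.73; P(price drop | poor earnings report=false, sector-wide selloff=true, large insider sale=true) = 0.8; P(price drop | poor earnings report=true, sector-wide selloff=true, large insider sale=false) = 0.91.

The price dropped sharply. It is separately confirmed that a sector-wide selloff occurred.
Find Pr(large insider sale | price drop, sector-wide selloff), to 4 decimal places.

For the numerator, keep only large insider sale=true terms: 0.212268 + 0.018682 = 0.230950
Denominator P(price drop | sector-wide selloff): 0.65*0.931*0.715 + 0.8*0.931*0.285 + 0.91*0.069*0.715 + 0.95*0.069*0.285 = 0.708527
Posterior = 0.230950 / 0.708527 ≈ 0.3260

Pr(large insider sale | price drop, sector-wide selloff) ≈ 0.3260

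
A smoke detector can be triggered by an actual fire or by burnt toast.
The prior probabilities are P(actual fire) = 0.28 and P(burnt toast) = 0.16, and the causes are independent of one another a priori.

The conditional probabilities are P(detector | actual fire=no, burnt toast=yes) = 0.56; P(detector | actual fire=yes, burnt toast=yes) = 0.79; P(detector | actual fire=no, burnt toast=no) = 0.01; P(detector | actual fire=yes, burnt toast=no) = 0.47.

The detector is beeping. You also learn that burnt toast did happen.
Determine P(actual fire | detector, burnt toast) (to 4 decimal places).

For the numerator, keep only actual fire=true terms: 0.79×0.28 = 0.221200
The normalizing constant is 0.56×0.72 + 0.79×0.28 = 0.624400
P(actual fire | detector, burnt toast) = 0.221200/0.624400 ≈ 0.3543

P(actual fire | detector, burnt toast) ≈ 0.3543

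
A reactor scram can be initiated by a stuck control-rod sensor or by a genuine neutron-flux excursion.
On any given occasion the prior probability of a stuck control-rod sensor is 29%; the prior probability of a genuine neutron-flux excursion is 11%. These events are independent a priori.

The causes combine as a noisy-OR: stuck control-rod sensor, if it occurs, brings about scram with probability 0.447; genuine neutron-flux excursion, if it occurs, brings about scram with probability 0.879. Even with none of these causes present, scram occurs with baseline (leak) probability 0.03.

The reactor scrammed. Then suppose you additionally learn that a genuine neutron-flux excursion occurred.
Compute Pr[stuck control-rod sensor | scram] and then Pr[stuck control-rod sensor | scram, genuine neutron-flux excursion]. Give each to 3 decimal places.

Pr[stuck control-rod sensor | scram] ≈ 0.630; Pr[stuck control-rod sensor | scram, genuine neutron-flux excursion] ≈ 0.302

Under noisy-OR, P(scram | causes) = 1 − (1−0.03)·∏(1−qᵢ) over the active causes.
Enumerate the 4 (stuck control-rod sensor, genuine neutron-flux excursion) configurations and weight by the priors:
  P(scram) = 0.03·0.71·0.89 + 0.88263·0.71·0.11 + 0.46359·0.29·0.89 + 0.935094·0.29·0.11
        = 0.018957 + 0.068933 + 0.119653 + 0.029829 = 0.237372
Keeping only the stuck control-rod sensor-present terms gives 0.149482, so
  P(stuck control-rod sensor | scram) = 0.149482 / 0.237372 ≈ 0.630

Now condition on the additional information:
Sum P(scram|·) weighted by the priors over both values of stuck control-rod sensor:
  P(scram | genuine neutron-flux excursion) = 0.88263×0.71 + 0.935094×0.29
        = 0.626667 + 0.271177 = 0.897844
Configurations with stuck control-rod sensor contribute 0.271177, so
  P(stuck control-rod sensor | scram, genuine neutron-flux excursion) = 0.271177 / 0.897844 ≈ 0.302
— genuine neutron-flux excursion explains away the evidence for stuck control-rod sensor.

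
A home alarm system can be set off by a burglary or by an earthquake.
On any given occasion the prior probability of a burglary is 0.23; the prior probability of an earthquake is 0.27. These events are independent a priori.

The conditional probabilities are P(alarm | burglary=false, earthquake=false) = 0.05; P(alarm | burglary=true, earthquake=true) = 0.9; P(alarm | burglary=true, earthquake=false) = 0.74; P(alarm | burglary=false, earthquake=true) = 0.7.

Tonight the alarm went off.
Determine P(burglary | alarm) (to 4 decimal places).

P(burglary | alarm) ≈ 0.5092

Weight on burglary=true, given the evidence: 0.124246 + 0.055890 = 0.180136
The normalizing constant is 0.05·0.77·0.73 + 0.7·0.77·0.27 + 0.74·0.23·0.73 + 0.9·0.23·0.27 = 0.353771
P(burglary | alarm) = 0.180136/0.353771 ≈ 0.5092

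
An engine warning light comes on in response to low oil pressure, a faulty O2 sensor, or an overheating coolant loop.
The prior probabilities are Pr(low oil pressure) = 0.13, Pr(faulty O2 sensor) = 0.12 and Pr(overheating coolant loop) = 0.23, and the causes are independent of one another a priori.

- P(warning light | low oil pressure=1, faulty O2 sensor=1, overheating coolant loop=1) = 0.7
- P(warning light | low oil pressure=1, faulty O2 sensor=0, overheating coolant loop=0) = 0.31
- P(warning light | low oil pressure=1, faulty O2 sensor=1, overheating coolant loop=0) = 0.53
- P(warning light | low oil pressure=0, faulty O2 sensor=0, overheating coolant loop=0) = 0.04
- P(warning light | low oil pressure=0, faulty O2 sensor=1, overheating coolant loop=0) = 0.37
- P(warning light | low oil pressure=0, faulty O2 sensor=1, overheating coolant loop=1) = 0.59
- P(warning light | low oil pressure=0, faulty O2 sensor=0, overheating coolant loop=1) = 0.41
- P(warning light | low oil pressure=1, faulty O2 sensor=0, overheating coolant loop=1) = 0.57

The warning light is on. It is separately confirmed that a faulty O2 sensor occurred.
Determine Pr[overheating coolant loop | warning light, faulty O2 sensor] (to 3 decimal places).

Sum P(warning light|·) weighted by the priors over the 4 (low oil pressure, overheating coolant loop) configurations:
  P(warning light | faulty O2 sensor) = 0.37·0.87·0.77 + 0.59·0.87·0.23 + 0.53·0.13·0.77 + 0.7·0.13·0.23
        = 0.247863 + 0.118059 + 0.053053 + 0.020930 = 0.439905
The terms with overheating coolant loop present sum to 0.138989, so
  P(overheating coolant loop | warning light, faulty O2 sensor) = 0.138989 / 0.439905 ≈ 0.316

Pr[overheating coolant loop | warning light, faulty O2 sensor] ≈ 0.316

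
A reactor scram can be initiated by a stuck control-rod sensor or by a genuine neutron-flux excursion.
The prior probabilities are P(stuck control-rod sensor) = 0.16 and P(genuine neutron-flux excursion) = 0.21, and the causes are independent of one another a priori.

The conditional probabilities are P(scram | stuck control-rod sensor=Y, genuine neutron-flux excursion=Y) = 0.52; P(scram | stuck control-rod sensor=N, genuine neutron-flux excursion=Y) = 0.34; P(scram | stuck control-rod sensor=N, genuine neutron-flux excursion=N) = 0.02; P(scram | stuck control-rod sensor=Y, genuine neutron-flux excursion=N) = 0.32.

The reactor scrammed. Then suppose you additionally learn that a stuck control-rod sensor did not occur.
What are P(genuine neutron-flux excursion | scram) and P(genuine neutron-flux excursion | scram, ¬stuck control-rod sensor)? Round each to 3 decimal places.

P(scram) = 0.02×0.84×0.79 + 0.34×0.84×0.21 + 0.32×0.16×0.79 + 0.52×0.16×0.21 = 0.013272 + 0.059976 + 0.040448 + 0.017472 = 0.131168
The genuine neutron-flux excursion-present share is 0.059976 + 0.017472 = 0.077448.
Hence the posterior is 0.077448/0.131168 ≈ 0.590.

With the extra evidence:
Weight on genuine neutron-flux excursion=true, given the evidence: 0.34·0.21 = 0.071400
The normalizing constant is 0.02·0.79 + 0.34·0.21 = 0.087200
P(genuine neutron-flux excursion | scram, ¬stuck control-rod sensor) = 0.071400/0.087200 ≈ 0.819
Ruling out stuck control-rod sensor raises the posterior on genuine neutron-flux excursion — the flip side of explaining away.

P(genuine neutron-flux excursion | scram) ≈ 0.590; P(genuine neutron-flux excursion | scram, ¬stuck control-rod sensor) ≈ 0.819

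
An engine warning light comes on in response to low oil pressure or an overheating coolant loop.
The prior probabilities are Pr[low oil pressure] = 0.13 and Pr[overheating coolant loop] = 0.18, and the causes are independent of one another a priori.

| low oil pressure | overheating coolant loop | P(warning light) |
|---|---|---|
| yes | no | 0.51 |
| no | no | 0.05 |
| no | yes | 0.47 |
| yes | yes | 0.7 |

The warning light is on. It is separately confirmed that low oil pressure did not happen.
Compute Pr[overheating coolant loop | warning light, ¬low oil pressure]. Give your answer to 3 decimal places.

Weight on overheating coolant loop=true, given the evidence: 0.47×0.18 = 0.084600
Denominator P(warning light | ¬low oil pressure): 0.05×0.82 + 0.47×0.18 = 0.125600
P(overheating coolant loop | warning light, ¬low oil pressure) = 0.084600/0.125600 ≈ 0.674

Pr[overheating coolant loop | warning light, ¬low oil pressure] ≈ 0.674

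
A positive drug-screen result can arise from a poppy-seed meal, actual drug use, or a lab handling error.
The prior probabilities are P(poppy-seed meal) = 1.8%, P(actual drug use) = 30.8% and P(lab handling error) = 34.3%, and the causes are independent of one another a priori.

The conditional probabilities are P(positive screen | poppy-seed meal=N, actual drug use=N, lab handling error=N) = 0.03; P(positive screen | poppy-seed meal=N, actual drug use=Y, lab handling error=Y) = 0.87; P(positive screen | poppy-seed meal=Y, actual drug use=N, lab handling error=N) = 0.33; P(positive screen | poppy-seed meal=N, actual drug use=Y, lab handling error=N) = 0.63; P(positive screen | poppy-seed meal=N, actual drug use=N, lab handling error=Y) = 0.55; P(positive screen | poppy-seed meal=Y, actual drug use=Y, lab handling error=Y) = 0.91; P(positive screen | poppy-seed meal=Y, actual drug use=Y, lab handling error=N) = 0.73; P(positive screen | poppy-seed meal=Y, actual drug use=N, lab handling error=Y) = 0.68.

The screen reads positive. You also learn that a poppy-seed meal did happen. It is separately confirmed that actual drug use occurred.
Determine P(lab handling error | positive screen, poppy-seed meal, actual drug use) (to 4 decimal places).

P(lab handling error | positive screen, poppy-seed meal, actual drug use) ≈ 0.3942

For the numerator, keep only lab handling error=true terms: 0.91×0.343 = 0.312130
Denominator P(positive screen | poppy-seed meal, actual drug use): 0.73×0.657 + 0.91×0.343 = 0.791740
P(lab handling error | positive screen, poppy-seed meal, actual drug use) = 0.312130/0.791740 ≈ 0.3942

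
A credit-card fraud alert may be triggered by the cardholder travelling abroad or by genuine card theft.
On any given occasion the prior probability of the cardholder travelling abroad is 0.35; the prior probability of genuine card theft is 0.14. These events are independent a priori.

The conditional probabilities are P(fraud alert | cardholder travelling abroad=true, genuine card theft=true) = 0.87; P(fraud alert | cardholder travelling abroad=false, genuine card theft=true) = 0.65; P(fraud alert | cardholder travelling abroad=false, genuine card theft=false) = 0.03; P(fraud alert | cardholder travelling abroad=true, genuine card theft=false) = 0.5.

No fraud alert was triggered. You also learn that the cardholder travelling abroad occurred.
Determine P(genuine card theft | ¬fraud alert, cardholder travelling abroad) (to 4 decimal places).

P(¬fraud alert | cardholder travelling abroad) = 0.5·0.86 + 0.13·0.14 = 0.430000 + 0.018200 = 0.448200
Of this, 0.018200 comes from 0.13·0.14 (the genuine card theft=true cases).
So P(genuine card theft | ¬fraud alert, cardholder travelling abroad) = 0.018200/0.448200 ≈ 0.0406.

P(genuine card theft | ¬fraud alert, cardholder travelling abroad) ≈ 0.0406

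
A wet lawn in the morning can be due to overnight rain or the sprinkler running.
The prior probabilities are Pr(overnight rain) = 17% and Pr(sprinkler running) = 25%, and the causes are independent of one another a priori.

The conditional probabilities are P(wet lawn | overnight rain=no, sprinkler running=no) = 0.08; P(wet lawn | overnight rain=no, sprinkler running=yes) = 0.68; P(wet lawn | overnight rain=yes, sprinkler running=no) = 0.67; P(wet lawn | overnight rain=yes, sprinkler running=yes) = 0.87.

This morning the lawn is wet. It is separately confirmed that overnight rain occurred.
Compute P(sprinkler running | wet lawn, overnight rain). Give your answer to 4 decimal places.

P(sprinkler running | wet lawn, overnight rain) ≈ 0.3021

By total probability over both values of sprinkler running:
  P(wet lawn | overnight rain) = 0.67*0.75 + 0.87*0.25
        = 0.502500 + 0.217500 = 0.720000
Configurations with sprinkler running contribute 0.217500, so
  P(sprinkler running | wet lawn, overnight rain) = 0.217500 / 0.720000 ≈ 0.3021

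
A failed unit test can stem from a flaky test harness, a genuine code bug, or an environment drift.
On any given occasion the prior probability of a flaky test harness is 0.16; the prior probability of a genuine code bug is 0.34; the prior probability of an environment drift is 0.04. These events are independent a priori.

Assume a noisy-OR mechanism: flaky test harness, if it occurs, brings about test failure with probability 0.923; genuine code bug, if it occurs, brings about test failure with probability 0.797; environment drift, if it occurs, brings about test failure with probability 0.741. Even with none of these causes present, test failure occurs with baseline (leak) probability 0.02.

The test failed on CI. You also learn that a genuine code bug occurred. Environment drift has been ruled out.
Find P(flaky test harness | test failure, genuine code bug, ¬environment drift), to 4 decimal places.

Under noisy-OR, P(test failure | causes) = 1 − (1−0.02)·∏(1−qᵢ) over the active causes.
P(test failure | genuine code bug, ¬environment drift) = 0.80106·0.84 + 0.984682·0.16 = 0.672890 + 0.157549 = 0.830439
The flaky test harness-present share is 0.984682·0.16 = 0.157549.
Hence the posterior is 0.157549/0.830439 ≈ 0.1897.

P(flaky test harness | test failure, genuine code bug, ¬environment drift) ≈ 0.1897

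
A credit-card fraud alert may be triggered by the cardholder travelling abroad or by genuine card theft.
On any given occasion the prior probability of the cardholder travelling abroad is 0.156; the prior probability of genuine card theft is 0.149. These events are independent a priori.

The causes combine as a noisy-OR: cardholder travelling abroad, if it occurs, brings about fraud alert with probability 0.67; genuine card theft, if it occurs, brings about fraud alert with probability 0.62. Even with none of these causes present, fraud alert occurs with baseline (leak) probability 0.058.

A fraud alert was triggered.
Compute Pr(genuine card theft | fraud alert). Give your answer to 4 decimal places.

Pr(genuine card theft | fraud alert) ≈ 0.4319

Under noisy-OR, P(fraud alert | causes) = 1 − (1−0.058)·∏(1−qᵢ) over the active causes.
For the numerator, keep only genuine card theft=true terms: 0.080740 + 0.020498 = 0.101238
Denominator P(fraud alert): 0.058×0.844×0.851 + 0.64204×0.844×0.149 + 0.68914×0.156×0.851 + 0.881873×0.156×0.149 = 0.234383
Posterior = 0.101238 / 0.234383 ≈ 0.4319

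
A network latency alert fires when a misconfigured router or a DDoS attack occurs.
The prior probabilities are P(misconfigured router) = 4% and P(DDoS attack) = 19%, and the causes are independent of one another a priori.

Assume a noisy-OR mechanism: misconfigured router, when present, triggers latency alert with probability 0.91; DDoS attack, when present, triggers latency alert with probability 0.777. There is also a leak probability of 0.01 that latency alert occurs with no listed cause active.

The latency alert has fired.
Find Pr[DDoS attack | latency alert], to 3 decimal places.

Pr[DDoS attack | latency alert] ≈ 0.800

Under noisy-OR, P(latency alert | causes) = 1 − (1−0.01)·∏(1−qᵢ) over the active causes.
By total probability over the 4 (misconfigured router, DDoS attack) configurations:
  P(latency alert) = 0.01×0.96×0.81 + 0.77923×0.96×0.19 + 0.9109×0.04×0.81 + 0.980131×0.04×0.19
        = 0.007776 + 0.142132 + 0.029513 + 0.007449 = 0.186870
Configurations with DDoS attack contribute 0.149581, so
  P(DDoS attack | latency alert) = 0.149581 / 0.186870 ≈ 0.800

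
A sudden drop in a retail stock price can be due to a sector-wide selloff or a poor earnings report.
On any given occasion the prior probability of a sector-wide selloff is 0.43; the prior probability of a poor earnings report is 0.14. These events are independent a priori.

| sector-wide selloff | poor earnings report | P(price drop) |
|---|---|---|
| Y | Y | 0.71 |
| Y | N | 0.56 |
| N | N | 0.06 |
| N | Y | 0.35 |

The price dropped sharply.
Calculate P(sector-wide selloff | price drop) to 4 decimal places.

P(sector-wide selloff | price drop) ≈ 0.8133

P(price drop) = 0.06·0.57·0.86 + 0.35·0.57·0.14 + 0.56·0.43·0.86 + 0.71·0.43·0.14 = 0.029412 + 0.027930 + 0.207088 + 0.042742 = 0.307172
Restricting to configurations with sector-wide selloff present: 0.207088 + 0.042742 = 0.249830.
So P(sector-wide selloff | price drop) = 0.249830/0.307172 ≈ 0.8133.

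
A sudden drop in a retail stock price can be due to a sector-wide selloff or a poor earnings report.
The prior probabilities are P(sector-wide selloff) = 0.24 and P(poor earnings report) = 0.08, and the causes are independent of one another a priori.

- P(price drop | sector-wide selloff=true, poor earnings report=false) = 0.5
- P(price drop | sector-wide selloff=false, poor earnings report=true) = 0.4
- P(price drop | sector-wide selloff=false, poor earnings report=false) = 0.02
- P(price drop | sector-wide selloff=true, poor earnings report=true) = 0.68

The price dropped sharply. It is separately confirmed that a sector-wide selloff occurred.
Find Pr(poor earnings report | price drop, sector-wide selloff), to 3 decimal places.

For the numerator, keep only poor earnings report=true terms: 0.68×0.08 = 0.054400
Denominator P(price drop | sector-wide selloff): 0.5×0.92 + 0.68×0.08 = 0.514400
P(poor earnings report | price drop, sector-wide selloff) = 0.054400/0.514400 ≈ 0.106

Pr(poor earnings report | price drop, sector-wide selloff) ≈ 0.106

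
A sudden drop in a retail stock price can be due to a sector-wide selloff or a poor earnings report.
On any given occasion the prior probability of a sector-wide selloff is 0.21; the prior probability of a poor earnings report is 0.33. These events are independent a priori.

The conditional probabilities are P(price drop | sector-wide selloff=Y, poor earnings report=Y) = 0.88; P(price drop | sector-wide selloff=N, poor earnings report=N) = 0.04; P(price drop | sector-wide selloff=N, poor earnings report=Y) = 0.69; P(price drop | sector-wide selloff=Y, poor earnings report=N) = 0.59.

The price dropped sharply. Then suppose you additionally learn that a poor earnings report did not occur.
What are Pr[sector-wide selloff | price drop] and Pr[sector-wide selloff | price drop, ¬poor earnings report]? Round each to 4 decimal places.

Pr[sector-wide selloff | price drop] ≈ 0.4173; Pr[sector-wide selloff | price drop, ¬poor earnings report] ≈ 0.7968

P(price drop) = 0.04×0.79×0.67 + 0.69×0.79×0.33 + 0.59×0.21×0.67 + 0.88×0.21×0.33 = 0.021172 + 0.179883 + 0.083013 + 0.060984 = 0.345052
The sector-wide selloff-present share is 0.083013 + 0.060984 = 0.143997.
So P(sector-wide selloff | price drop) = 0.143997/0.345052 ≈ 0.4173.

Now condition on the additional information:
P(price drop | ¬poor earnings report) = 0.04×0.79 + 0.59×0.21 = 0.031600 + 0.123900 = 0.155500
The sector-wide selloff-present share is 0.59×0.21 = 0.123900.
Hence the posterior is 0.123900/0.155500 ≈ 0.7968.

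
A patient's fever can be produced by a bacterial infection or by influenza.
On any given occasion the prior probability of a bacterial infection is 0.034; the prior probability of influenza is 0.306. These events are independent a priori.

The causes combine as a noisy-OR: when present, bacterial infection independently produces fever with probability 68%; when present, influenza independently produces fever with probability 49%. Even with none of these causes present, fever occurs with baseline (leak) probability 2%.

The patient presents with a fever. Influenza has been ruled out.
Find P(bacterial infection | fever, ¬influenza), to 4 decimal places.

P(bacterial infection | fever, ¬influenza) ≈ 0.5471

Under noisy-OR, P(fever | causes) = 1 − (1−0.02)·∏(1−qᵢ) over the active causes.
Sum P(fever|·) weighted by the priors over both values of bacterial infection:
  P(fever | ¬influenza) = 0.02×0.966 + 0.6864×0.034
        = 0.019320 + 0.023338 = 0.042658
Configurations with bacterial infection contribute 0.023338, so
  P(bacterial infection | fever, ¬influenza) = 0.023338 / 0.042658 ≈ 0.5471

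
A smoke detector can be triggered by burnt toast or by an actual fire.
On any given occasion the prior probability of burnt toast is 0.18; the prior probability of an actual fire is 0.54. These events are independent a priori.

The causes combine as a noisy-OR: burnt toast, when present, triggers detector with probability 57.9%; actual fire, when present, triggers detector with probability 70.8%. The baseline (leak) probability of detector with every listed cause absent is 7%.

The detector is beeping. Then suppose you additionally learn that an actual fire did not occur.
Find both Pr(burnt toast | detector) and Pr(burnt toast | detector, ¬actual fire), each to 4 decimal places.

Under noisy-OR, P(detector | causes) = 1 − (1−0.07)·∏(1−qᵢ) over the active causes.
Enumerate the 4 (burnt toast, actual fire) configurations and weight by the priors:
  P(detector) = 0.07×0.82×0.46 + 0.72844×0.82×0.54 + 0.60847×0.18×0.46 + 0.885673×0.18×0.54
        = 0.026404 + 0.322553 + 0.050381 + 0.086087 = 0.485425
The terms with burnt toast present sum to 0.136468, so
  P(burnt toast | detector) = 0.136468 / 0.485425 ≈ 0.2811

With the extra evidence:
Enumerate both values of burnt toast and weight by the priors:
  P(detector | ¬actual fire) = 0.07*0.82 + 0.60847*0.18
        = 0.057400 + 0.109525 = 0.166925
Configurations with burnt toast contribute 0.109525, so
  P(burnt toast | detector, ¬actual fire) = 0.109525 / 0.166925 ≈ 0.6561
Ruling out actual fire raises the posterior on burnt toast — the flip side of explaining away.

Pr(burnt toast | detector) ≈ 0.2811; Pr(burnt toast | detector, ¬actual fire) ≈ 0.6561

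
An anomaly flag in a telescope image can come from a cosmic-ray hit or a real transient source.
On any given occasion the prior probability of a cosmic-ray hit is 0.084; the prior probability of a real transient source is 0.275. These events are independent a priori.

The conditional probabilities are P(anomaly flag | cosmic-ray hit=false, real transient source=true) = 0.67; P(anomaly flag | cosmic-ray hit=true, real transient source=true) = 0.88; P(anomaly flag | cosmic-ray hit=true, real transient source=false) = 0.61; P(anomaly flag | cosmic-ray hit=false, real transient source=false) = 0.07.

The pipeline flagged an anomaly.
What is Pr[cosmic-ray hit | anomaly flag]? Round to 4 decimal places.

For the numerator, keep only cosmic-ray hit=true terms: 0.037149 + 0.020328 = 0.057477
The normalizing constant is 0.07·0.916·0.725 + 0.67·0.916·0.275 + 0.61·0.084·0.725 + 0.88·0.084·0.275 = 0.272737
P(cosmic-ray hit | anomaly flag) = 0.057477/0.272737 ≈ 0.2107

Pr[cosmic-ray hit | anomaly flag] ≈ 0.2107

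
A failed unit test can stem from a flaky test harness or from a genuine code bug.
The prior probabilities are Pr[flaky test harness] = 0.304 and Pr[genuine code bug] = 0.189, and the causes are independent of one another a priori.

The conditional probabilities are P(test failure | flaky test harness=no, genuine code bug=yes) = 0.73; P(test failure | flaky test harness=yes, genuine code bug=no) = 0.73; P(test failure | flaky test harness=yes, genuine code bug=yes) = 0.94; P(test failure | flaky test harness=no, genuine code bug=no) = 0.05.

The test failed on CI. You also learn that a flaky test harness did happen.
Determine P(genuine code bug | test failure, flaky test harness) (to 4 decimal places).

P(test failure | flaky test harness) = 0.73×0.811 + 0.94×0.189 = 0.592030 + 0.177660 = 0.769690
Restricting to configurations with genuine code bug present: 0.94×0.189 = 0.177660.
P(genuine code bug | test failure, flaky test harness) = 0.177660 / 0.769690 ≈ 0.2308

P(genuine code bug | test failure, flaky test harness) ≈ 0.2308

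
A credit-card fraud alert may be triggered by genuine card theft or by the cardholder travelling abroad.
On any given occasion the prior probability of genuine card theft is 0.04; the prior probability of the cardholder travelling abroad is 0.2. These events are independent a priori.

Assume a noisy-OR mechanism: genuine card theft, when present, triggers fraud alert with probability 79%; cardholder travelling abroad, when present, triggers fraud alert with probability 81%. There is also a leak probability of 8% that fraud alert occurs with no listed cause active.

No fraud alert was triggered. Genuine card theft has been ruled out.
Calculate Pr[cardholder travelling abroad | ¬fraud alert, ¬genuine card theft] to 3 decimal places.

Under noisy-OR, P(fraud alert | causes) = 1 − (1−0.08)·∏(1−qᵢ) over the active causes.
Weight on cardholder travelling abroad=true, given the evidence: 0.1748*0.2 = 0.034960
Denominator P(¬fraud alert | ¬genuine card theft): 0.92*0.8 + 0.1748*0.2 = 0.770960
Posterior = 0.034960 / 0.770960 ≈ 0.045

Pr[cardholder travelling abroad | ¬fraud alert, ¬genuine card theft] ≈ 0.045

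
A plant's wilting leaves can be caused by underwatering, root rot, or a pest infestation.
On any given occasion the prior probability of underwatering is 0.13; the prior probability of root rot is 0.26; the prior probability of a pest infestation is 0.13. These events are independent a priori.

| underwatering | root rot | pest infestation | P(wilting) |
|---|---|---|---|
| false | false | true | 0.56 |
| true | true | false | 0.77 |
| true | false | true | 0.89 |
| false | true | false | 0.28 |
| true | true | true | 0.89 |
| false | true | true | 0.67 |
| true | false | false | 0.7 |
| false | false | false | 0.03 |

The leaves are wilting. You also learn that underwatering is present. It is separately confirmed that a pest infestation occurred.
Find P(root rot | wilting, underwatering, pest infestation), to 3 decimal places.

Sum P(wilting|·) weighted by the priors over both values of root rot:
  P(wilting | underwatering, pest infestation) = 0.89×0.74 + 0.89×0.26
        = 0.658600 + 0.231400 = 0.890000
The terms with root rot present sum to 0.231400, so
  P(root rot | wilting, underwatering, pest infestation) = 0.231400 / 0.890000 ≈ 0.260

P(root rot | wilting, underwatering, pest infestation) ≈ 0.260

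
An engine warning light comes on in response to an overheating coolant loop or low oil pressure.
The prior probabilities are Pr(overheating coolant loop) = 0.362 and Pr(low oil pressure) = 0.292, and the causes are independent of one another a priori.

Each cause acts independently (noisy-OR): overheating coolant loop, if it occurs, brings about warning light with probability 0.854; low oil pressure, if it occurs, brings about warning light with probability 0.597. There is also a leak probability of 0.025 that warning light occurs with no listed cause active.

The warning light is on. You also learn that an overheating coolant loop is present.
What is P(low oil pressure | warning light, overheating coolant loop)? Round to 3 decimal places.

Under noisy-OR, P(warning light | causes) = 1 − (1−0.025)·∏(1−qᵢ) over the active causes.
P(warning light | overheating coolant loop) = 0.85765×0.708 + 0.942633×0.292 = 0.607216 + 0.275249 = 0.882465
The low oil pressure-present share is 0.942633×0.292 = 0.275249.
P(low oil pressure | warning light, overheating coolant loop) = 0.275249 / 0.882465 ≈ 0.312

P(low oil pressure | warning light, overheating coolant loop) ≈ 0.312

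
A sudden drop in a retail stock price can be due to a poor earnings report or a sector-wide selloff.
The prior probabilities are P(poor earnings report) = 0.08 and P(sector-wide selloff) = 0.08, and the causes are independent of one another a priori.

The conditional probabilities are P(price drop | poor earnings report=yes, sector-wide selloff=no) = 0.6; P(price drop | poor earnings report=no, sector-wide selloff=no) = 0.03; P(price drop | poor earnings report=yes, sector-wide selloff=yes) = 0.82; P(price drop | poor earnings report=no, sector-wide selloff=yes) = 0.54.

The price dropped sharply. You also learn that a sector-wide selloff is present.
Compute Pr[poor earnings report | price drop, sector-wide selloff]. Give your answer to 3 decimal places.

Numerator (weight on configurations with poor earnings report): 0.82·0.08 = 0.065600
The normalizing constant is 0.54·0.92 + 0.82·0.08 = 0.562400
P(poor earnings report | price drop, sector-wide selloff) = 0.065600/0.562400 ≈ 0.117

Pr[poor earnings report | price drop, sector-wide selloff] ≈ 0.117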